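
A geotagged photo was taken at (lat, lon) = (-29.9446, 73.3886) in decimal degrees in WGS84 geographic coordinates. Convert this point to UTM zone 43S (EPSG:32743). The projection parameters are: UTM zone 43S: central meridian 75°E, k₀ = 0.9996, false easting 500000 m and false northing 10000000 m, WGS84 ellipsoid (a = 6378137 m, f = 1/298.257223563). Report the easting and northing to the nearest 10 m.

Zone 43 central meridian λ₀ = 6×43 − 183 = 75°; Δλ = -1.6114°.
Transverse Mercator on WGS84 with k₀ = 0.9996 gives E = 344487.586 m, N = 6686261.623 m.

E 344490 m, N 6686260 m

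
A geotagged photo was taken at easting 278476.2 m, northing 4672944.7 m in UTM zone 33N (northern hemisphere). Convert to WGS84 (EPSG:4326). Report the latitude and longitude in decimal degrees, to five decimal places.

Zone 33N: λ₀ = 15°, k₀ = 0.9996, false easting 500000 m.
Meridian distance M = (N − FN)/k₀ = 4674814.6 m.
Inverse transverse Mercator on WGS84 gives φ = 42.17729982°, λ = 12.31780031°.

lat 42.17730°, lon 12.31780°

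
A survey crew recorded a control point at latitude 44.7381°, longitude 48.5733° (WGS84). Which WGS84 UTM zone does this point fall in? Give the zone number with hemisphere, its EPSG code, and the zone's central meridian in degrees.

UTM zone = ⌊(λ + 180)/6⌋ + 1; 48.5733° ∈ [48°, 54°) → zone 39.
Hemisphere: N (φ ≥ 0).
Central meridian λ₀ = 6×39 − 183 = 51°.
EPSG code: 32639.

Zone 39N (EPSG:32639), central meridian 51°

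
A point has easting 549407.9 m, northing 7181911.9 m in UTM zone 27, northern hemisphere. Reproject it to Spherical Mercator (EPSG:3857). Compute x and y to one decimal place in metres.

x -2222115.3 m, y 9544966.7 m

Unproject from UTM 27N (λ₀ = -21°) → φ = 64.75820019°, λ = -19.96160099°.
Web Mercator (R = 6378137 m): x = -2222115.258 m, y = 9544966.682 m.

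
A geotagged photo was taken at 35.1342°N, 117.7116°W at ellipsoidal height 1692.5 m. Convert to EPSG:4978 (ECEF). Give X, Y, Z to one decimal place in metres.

X -2428925.7 m, Y -4624146.9 m, Z 3651026.8 m

WGS84: a = 6378137 m, e² = 0.006694380; N(φ) = a/√(1−e²sin²φ) = 6385219.359 m.
X = (N+h)·cosφ·cosλ = -2428925.749 m; Y = (N+h)·cosφ·sinλ = -4624146.857 m; Z = (N(1−e²)+h)·sinφ = 3651026.775 m.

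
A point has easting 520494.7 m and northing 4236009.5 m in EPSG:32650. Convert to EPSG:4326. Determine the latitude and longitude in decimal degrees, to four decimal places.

Zone 50N: λ₀ = 117°, k₀ = 0.9996, false easting 500000 m.
Meridian distance M = (N − FN)/k₀ = 4237704.6 m.
Inverse transverse Mercator on WGS84 gives φ = 38.27189959°, λ = 117.23429950°.

lat 38.2719°, lon 117.2343°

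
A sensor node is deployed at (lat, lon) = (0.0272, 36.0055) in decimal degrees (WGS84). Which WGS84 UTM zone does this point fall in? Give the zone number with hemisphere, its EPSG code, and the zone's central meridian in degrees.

UTM zone = ⌊(λ + 180)/6⌋ + 1; 36.0055° ∈ [36°, 42°) → zone 37.
Hemisphere: N (φ ≥ 0).
Central meridian λ₀ = 6×37 − 183 = 39°.
EPSG code: 32637.

Zone 37N (EPSG:32637), central meridian 39°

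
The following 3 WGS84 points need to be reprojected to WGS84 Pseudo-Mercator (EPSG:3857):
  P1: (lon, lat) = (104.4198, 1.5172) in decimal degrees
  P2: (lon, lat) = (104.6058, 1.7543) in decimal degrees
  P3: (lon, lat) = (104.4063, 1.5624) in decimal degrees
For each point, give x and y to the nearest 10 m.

Web Mercator: x = R·λ, y = R·ln tan(π/4+φ/2), R = 6378137 m.
P1 (1.5172°, 104.4198°) → (11623958.965, 168913.673) m.
P2 (1.7543°, 104.6058°) → (11644664.390, 195318.303) m.
P3 (1.5624°, 104.4063°) → (11622456.152, 173947.132) m.

P1: x 11623960 m, y 168910 m; P2: x 11644660 m, y 195320 m; P3: x 11622460 m, y 173950 m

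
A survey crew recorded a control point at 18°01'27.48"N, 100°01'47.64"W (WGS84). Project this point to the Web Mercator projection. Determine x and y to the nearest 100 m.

Web Mercator is spherical with R = a = 6378137 m.
x = R·λ = 6378137 × -1.745851105 = -11135277.532 m.
y = R·ln tan(π/4 + φ/2) = 6378137 × 0.319904231 = 2040393.013 m.

x -11135300 m, y 2040400 m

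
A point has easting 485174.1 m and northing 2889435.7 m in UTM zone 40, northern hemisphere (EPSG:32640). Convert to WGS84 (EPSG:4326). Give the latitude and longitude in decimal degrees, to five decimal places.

lat 26.12410°, lon 56.85170°

Zone 40N: λ₀ = 57°, k₀ = 0.9996, false easting 500000 m.
Meridian distance M = (N − FN)/k₀ = 2890591.9 m.
Inverse transverse Mercator on WGS84 gives φ = 26.12410004°, λ = 56.85170000°.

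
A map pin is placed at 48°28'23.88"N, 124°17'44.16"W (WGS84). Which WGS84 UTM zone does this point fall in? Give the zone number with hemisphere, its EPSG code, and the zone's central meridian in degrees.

UTM zone = ⌊(λ + 180)/6⌋ + 1; -124.2956° ∈ [-126°, -120°) → zone 10.
Hemisphere: N (φ ≥ 0).
Central meridian λ₀ = 6×10 − 183 = -123°.
EPSG code: 32610.

Zone 10N (EPSG:32610), central meridian -123°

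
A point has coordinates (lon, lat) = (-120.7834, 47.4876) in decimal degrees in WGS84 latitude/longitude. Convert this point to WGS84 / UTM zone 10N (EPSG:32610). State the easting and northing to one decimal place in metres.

E 666975.5 m, N 5261733.1 m

Zone 10 central meridian λ₀ = 6×10 − 183 = -123°; Δλ = +2.2166°.
Transverse Mercator on WGS84 with k₀ = 0.9996 gives E = 666975.488 m, N = 5261733.069 m.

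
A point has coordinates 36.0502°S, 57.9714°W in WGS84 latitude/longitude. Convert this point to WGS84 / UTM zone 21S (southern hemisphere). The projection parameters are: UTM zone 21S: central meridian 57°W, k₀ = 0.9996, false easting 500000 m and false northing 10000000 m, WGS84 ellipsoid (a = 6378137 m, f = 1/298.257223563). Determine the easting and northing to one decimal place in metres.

Zone 21 central meridian λ₀ = 6×21 − 183 = -57°; Δλ = -0.9714°.
Transverse Mercator on WGS84 with k₀ = 0.9996 gives E = 412504.247 m, N = 6010047.095 m.

E 412504.2 m, N 6010047.1 m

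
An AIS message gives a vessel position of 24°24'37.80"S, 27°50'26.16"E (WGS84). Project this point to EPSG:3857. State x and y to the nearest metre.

Web Mercator is spherical with R = a = 6378137 m.
x = R·λ = 6378137 × 0.485910136 = 3099201.415 m.
y = R·ln tan(π/4 + φ/2) = 6378137 × -0.439549935 = -2803509.702 m.

x 3099201 m, y -2803510 m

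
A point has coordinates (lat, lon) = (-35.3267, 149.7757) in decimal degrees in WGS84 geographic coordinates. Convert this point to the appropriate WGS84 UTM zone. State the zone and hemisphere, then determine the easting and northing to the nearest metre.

Zone 55S: E 752309 m, N 6087191 m

Longitude 149.7757° lies in the 6° band [144°, 150°), giving zone 55; latitude is south of the equator, so 55S.
Zone 55 central meridian λ₀ = 6×55 − 183 = 147°; Δλ = +2.7757°.
Transverse Mercator on WGS84 with k₀ = 0.9996 gives E = 752309.346 m, N = 6087190.598 m.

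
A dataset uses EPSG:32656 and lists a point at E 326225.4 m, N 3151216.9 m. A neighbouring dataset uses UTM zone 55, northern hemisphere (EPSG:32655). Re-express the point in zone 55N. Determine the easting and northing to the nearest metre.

E 913769 m, N 3157215 m

UTM 56N → geographic: φ = 28.47600008°, λ = 151.22490037°.
UTM 55N (λ₀ = 147°) forward: E = 913769.063 m, N = 3157215.267 m.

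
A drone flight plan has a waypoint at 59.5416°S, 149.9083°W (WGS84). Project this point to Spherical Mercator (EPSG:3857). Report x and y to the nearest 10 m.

Web Mercator is spherical with R = a = 6378137 m.
x = R·λ = 6378137 × -2.616393411 = -16687715.622 m.
y = R·ln tan(π/4 + φ/2) = 6378137 × -1.301066404 = -8298379.774 m.

x -16687720 m, y -8298380 m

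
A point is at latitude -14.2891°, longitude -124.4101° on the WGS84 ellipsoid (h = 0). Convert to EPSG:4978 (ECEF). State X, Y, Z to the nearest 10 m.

X -3493570 m, Y -5100300 m, Z -1564000 m

WGS84: a = 6378137 m, e² = 0.006694380; N(φ) = a/√(1−e²sin²φ) = 6379437.915 m.
X = (N+h)·cosφ·cosλ = -3493567.712 m; Y = (N+h)·cosφ·sinλ = -5100298.059 m; Z = (N(1−e²)+h)·sinφ = -1563998.251 m.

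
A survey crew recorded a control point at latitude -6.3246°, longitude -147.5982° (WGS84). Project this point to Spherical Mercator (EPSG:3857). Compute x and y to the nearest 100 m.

Web Mercator is spherical with R = a = 6378137 m.
x = R·λ = 6378137 × -2.576074560 = -16430556.466 m.
y = R·ln tan(π/4 + φ/2) = 6378137 × -0.110609950 = -705485.418 m.

x -16430600 m, y -705500 m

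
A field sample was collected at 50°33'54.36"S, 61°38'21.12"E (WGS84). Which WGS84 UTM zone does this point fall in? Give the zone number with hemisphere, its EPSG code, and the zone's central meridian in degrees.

Zone 41S (EPSG:32741), central meridian 63°

UTM zone = ⌊(λ + 180)/6⌋ + 1; 61.6392° ∈ [60°, 66°) → zone 41.
Hemisphere: S (φ < 0).
Central meridian λ₀ = 6×41 − 183 = 63°.
EPSG code: 32741.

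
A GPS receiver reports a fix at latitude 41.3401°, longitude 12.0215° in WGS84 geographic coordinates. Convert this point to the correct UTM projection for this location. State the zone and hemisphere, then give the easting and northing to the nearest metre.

Zone 33N: E 250781 m, N 4580793 m

Longitude 12.0215° lies in the 6° band [12°, 18°), giving zone 33; latitude is north of the equator, so 33N.
Zone 33 central meridian λ₀ = 6×33 − 183 = 15°; Δλ = -2.9785°.
Transverse Mercator on WGS84 with k₀ = 0.9996 gives E = 250781.127 m, N = 4580793.319 m.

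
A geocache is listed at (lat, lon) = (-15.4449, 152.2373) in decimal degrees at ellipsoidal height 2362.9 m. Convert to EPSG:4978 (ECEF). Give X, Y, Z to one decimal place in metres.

X -5443402.6 m, Y 2865453.4 m, Z -1688230.6 m

WGS84: a = 6378137 m, e² = 0.006694380; N(φ) = a/√(1−e²sin²φ) = 6379651.638 m.
X = (N+h)·cosφ·cosλ = -5443402.613 m; Y = (N+h)·cosφ·sinλ = 2865453.392 m; Z = (N(1−e²)+h)·sinφ = -1688230.613 m.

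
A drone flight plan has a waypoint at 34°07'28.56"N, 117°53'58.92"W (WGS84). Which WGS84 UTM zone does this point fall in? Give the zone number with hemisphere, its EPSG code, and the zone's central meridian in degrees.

Zone 11N (EPSG:32611), central meridian -117°

UTM zone = ⌊(λ + 180)/6⌋ + 1; -117.8997° ∈ [-120°, -114°) → zone 11.
Hemisphere: N (φ ≥ 0).
Central meridian λ₀ = 6×11 − 183 = -117°.
EPSG code: 32611.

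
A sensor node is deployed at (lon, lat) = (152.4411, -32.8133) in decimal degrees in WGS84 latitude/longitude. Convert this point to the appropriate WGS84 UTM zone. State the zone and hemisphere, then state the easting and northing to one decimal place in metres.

Zone 56S: E 447679.9 m, N 6369272.0 m

Longitude 152.4411° lies in the 6° band [150°, 156°), giving zone 56; latitude is south of the equator, so 56S.
Zone 56 central meridian λ₀ = 6×56 − 183 = 153°; Δλ = -0.5589°.
Transverse Mercator on WGS84 with k₀ = 0.9996 gives E = 447679.862 m, N = 6369272.039 m.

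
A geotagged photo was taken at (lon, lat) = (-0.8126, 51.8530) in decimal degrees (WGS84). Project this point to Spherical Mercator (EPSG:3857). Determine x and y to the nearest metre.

x -90458 m, y 6773589 m

Web Mercator is spherical with R = a = 6378137 m.
x = R·λ = 6378137 × -0.014182546 = -90458.218 m.
y = R·ln tan(π/4 + φ/2) = 6378137 × 1.062001253 = 6773589.486 m.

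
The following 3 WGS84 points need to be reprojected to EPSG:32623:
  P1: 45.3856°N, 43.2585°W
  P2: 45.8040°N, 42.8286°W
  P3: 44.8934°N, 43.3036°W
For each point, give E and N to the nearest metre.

P1: E 636333 m, N 5027262 m; P2: E 668728 m, N 5074564 m; P3: E 633950 m, N 4972508 m

UTM zone 23N: λ₀ = -45°, k₀ = 0.9996.
P1 (45.3856°, -43.2585°) → (636332.830, 5027262.241) m.
P2 (45.8040°, -42.8286°) → (668728.130, 5074563.755) m.
P3 (44.8934°, -43.3036°) → (633950.060, 4972508.377) m.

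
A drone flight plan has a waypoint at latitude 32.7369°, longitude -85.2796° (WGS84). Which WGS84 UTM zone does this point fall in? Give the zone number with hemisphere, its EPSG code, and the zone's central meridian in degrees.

UTM zone = ⌊(λ + 180)/6⌋ + 1; -85.2796° ∈ [-90°, -84°) → zone 16.
Hemisphere: N (φ ≥ 0).
Central meridian λ₀ = 6×16 − 183 = -87°.
EPSG code: 32616.

Zone 16N (EPSG:32616), central meridian -87°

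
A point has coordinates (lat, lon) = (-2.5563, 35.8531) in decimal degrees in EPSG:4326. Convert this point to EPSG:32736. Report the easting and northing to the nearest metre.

Zone 36 central meridian λ₀ = 6×36 − 183 = 33°; Δλ = +2.8531°.
Transverse Mercator on WGS84 with k₀ = 0.9996 gives E = 817296.295 m, N = 9717097.589 m.

E 817296 m, N 9717098 m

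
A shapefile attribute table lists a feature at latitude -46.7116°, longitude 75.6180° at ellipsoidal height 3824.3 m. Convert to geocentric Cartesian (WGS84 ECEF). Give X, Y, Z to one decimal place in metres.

WGS84: a = 6378137 m, e² = 0.006694380; N(φ) = a/√(1−e²sin²φ) = 6389478.976 m.
X = (N+h)·cosφ·cosλ = 1088848.542 m; Y = (N+h)·cosφ·sinλ = 4246322.823 m; Z = (N(1−e²)+h)·sinφ = -4622624.168 m.

X 1088848.5 m, Y 4246322.8 m, Z -4622624.2 m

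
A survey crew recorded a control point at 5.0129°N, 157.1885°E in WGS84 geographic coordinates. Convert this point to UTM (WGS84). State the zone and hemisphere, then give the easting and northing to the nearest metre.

Zone 57N: E 299158 m, N 554368 m

Longitude 157.1885° lies in the 6° band [156°, 162°), giving zone 57; latitude is north of the equator, so 57N.
Zone 57 central meridian λ₀ = 6×57 − 183 = 159°; Δλ = -1.8115°.
Transverse Mercator on WGS84 with k₀ = 0.9996 gives E = 299158.111 m, N = 554367.743 m.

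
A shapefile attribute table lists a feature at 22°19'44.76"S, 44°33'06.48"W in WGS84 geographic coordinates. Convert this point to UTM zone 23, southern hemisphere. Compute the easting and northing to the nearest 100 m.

Zone 23 central meridian λ₀ = 6×23 − 183 = -45°; Δλ = +0.4482°.
Transverse Mercator on WGS84 with k₀ = 0.9996 gives E = 546156.415 m, N = 7530676.963 m.

E 546200 m, N 7530700 m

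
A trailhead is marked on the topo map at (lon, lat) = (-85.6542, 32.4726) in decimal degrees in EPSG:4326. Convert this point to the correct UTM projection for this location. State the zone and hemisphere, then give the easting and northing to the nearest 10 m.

Longitude -85.6542° lies in the 6° band [-90°, -84°), giving zone 16; latitude is north of the equator, so 16N.
Zone 16 central meridian λ₀ = 6×16 − 183 = -87°; Δλ = +1.3458°.
Transverse Mercator on WGS84 with k₀ = 0.9996 gives E = 626466.616 m, N = 3593619.319 m.

Zone 16N: E 626470 m, N 3593620 m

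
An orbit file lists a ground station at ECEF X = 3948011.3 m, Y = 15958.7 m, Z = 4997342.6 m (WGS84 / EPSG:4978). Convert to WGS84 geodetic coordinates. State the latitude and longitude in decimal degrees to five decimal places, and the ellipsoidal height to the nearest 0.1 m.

lat 51.87720°, lon 0.23160°, h 3766.3 m

λ = atan2(Y, X) = 0.23160045°; p = √(X²+Y²) = 3948043.6 m.
Bowring's method on WGS84 (a = 6378137 m, b = 6356752.314 m) gives φ = 51.87719969°, h = 3766.278 m.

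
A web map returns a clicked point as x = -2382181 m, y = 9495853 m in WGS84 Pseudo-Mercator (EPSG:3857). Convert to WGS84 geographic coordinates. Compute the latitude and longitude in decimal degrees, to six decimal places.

lat 64.569401°, lon -21.399496°

R = 6378137 m. λ = x/R = -21.39949602°.
φ = 2·arctan(exp(y/R)) − 90° = 2·arctan(4.43183) − 90° = 64.56940060°.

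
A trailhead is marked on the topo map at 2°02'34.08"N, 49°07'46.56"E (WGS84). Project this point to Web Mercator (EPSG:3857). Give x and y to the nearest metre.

Web Mercator is spherical with R = a = 6378137 m.
x = R·λ = 6378137 × 0.857473280 = 5469082.055 m.
y = R·ln tan(π/4 + φ/2) = 6378137 × 0.035661142 = 227451.649 m.

x 5469082 m, y 227452 m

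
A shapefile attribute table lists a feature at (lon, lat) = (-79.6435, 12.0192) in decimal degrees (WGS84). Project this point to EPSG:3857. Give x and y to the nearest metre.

Web Mercator is spherical with R = a = 6378137 m.
x = R·λ = 6378137 × -1.390041303 = -8865873.865 m.
y = R·ln tan(π/4 + φ/2) = 6378137 × 0.211330294 = 1347893.570 m.

x -8865874 m, y 1347894 m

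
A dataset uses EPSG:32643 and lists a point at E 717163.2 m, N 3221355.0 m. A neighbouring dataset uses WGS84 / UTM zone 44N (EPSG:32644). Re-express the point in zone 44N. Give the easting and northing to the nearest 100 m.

E 133200 m, N 3225200 m

UTM 43N → geographic: φ = 29.10210013°, λ = 77.23150047°.
UTM 44N (λ₀ = 81°) forward: E = 133169.360 m, N = 3225170.334 m.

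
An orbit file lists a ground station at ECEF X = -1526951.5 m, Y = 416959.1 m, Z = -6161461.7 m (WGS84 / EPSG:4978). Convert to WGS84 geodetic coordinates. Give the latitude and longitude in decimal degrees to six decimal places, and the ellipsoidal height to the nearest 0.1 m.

lat -75.684900°, lon 164.726799°, h 3458.6 m

λ = atan2(Y, X) = 164.72679920°; p = √(X²+Y²) = 1582856.8 m.
Bowring's method on WGS84 (a = 6378137 m, b = 6356752.314 m) gives φ = -75.68490013°, h = 3458.592 m.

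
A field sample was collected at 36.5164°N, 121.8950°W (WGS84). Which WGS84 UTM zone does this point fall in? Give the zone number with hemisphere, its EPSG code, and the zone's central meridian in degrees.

Zone 10N (EPSG:32610), central meridian -123°

UTM zone = ⌊(λ + 180)/6⌋ + 1; -121.8950° ∈ [-126°, -120°) → zone 10.
Hemisphere: N (φ ≥ 0).
Central meridian λ₀ = 6×10 − 183 = -123°.
EPSG code: 32610.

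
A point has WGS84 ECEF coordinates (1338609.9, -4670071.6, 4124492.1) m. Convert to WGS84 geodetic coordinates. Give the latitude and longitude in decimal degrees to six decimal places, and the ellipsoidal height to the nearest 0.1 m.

lat 40.520700°, lon -74.005800°, h 3670.1 m

λ = atan2(Y, X) = -74.00579977°; p = √(X²+Y²) = 4858131.9 m.
Bowring's method on WGS84 (a = 6378137 m, b = 6356752.314 m) gives φ = 40.52070020°, h = 3670.148 m.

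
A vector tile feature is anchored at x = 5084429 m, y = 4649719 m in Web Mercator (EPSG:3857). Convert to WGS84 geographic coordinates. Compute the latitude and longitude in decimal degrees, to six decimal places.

R = 6378137 m. λ = x/R = 45.67420282°.
φ = 2·arctan(exp(y/R)) − 90° = 2·arctan(2.07303) − 90° = 38.49590237°.

lat 38.495902°, lon 45.674203°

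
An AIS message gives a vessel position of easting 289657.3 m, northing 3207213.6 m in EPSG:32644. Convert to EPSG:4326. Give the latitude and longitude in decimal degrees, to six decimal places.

Zone 44N: λ₀ = 81°, k₀ = 0.9996, false easting 500000 m.
Meridian distance M = (N − FN)/k₀ = 3208497.0 m.
Inverse transverse Mercator on WGS84 gives φ = 28.97569966°, λ = 78.84120037°.

lat 28.975700°, lon 78.841200°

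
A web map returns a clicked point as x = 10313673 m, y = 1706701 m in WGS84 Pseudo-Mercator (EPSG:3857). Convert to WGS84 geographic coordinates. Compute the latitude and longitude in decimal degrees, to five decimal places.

lat 15.15180°, lon 92.64930°

R = 6378137 m. λ = x/R = 92.64930091°.
φ = 2·arctan(exp(y/R)) − 90° = 2·arctan(1.30681) − 90° = 15.15180192°.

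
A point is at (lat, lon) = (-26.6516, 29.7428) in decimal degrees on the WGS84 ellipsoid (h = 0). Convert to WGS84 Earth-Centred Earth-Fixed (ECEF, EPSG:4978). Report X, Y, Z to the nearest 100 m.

X 4952800 m, Y 2829900 m, Z -2843800 m

WGS84: a = 6378137 m, e² = 0.006694380; N(φ) = a/√(1−e²sin²φ) = 6382436.940 m.
X = (N+h)·cosφ·cosλ = 4952828.250 m; Y = (N+h)·cosφ·sinλ = 2829948.915 m; Z = (N(1−e²)+h)·sinφ = -2843766.986 m.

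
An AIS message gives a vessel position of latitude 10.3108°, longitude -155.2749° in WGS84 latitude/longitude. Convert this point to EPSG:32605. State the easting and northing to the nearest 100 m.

E 250900 m, N 1140700 m

Zone 5 central meridian λ₀ = 6×5 − 183 = -153°; Δλ = -2.2749°.
Transverse Mercator on WGS84 with k₀ = 0.9996 gives E = 250860.059 m, N = 1140661.575 m.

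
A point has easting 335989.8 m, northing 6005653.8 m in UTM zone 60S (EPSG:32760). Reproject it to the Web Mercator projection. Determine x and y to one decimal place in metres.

x 19500781.5 m, y -4311621.1 m

Unproject from UTM 60S (λ₀ = 177°) → φ = -36.07989992°, λ = 175.17850049°.
Web Mercator (R = 6378137 m): x = 19500781.473 m, y = -4311621.054 m.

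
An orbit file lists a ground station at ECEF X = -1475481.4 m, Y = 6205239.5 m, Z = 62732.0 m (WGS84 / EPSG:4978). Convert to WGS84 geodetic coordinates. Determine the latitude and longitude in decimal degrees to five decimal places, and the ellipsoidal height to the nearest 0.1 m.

lat 0.56730°, lon 103.37540°, h 421.2 m

λ = atan2(Y, X) = 103.37539979°; p = √(X²+Y²) = 6378247.6 m.
Bowring's method on WGS84 (a = 6378137 m, b = 6356752.314 m) gives φ = 0.56730043°, h = 421.179 m.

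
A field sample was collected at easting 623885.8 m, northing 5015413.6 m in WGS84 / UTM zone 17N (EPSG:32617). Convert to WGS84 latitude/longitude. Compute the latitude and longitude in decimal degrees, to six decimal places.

lat 45.281300°, lon -79.420400°

Zone 17N: λ₀ = -81°, k₀ = 0.9996, false easting 500000 m.
Meridian distance M = (N − FN)/k₀ = 5017420.6 m.
Inverse transverse Mercator on WGS84 gives φ = 45.28129961°, λ = -79.42040035°.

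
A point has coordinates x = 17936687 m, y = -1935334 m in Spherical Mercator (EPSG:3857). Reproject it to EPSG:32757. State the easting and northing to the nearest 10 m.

E 726400 m, N 8105420 m

Web Mercator inverse (R = 6378137 m) → φ = -17.12459959°, λ = 161.12800079°.
UTM 57S forward: E = 726404.401 m, N = 8105422.655 m.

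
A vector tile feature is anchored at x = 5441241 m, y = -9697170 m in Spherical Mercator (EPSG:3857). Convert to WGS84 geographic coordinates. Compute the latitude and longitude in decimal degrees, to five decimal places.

R = 6378137 m. λ = x/R = 48.87949955°.
φ = 2·arctan(exp(y/R)) − 90° = 2·arctan(0.21863) − 90° = -65.33499867°.

lat -65.33500°, lon 48.87950°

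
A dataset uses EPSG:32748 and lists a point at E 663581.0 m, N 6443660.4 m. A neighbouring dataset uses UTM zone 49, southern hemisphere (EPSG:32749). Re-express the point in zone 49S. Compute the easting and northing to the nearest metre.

E 97486 m, N 6436999 m

UTM 48S → geographic: φ = -32.13159962°, λ = 106.73420006°.
UTM 49S (λ₀ = 111°) forward: E = 97486.369 m, N = 6436998.780 m.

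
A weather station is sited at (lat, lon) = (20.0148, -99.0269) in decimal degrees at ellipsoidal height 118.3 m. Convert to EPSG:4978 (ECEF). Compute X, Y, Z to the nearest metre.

WGS84: a = 6378137 m, e² = 0.006694380; N(φ) = a/√(1−e²sin²φ) = 6380639.357 m.
X = (N+h)·cosφ·cosλ = -940665.190 m; Y = (N+h)·cosφ·sinλ = -5921132.820 m; Z = (N(1−e²)+h)·sinφ = 2169276.821 m.

X -940665 m, Y -5921133 m, Z 2169277 m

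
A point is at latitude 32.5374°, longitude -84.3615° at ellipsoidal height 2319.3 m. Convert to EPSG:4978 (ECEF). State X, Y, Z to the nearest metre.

WGS84: a = 6378137 m, e² = 0.006694380; N(φ) = a/√(1−e²sin²φ) = 6384321.832 m.
X = (N+h)·cosφ·cosλ = 529006.131 m; Y = (N+h)·cosφ·sinλ = -5358146.525 m; Z = (N(1−e²)+h)·sinφ = 3412067.849 m.

X 529006 m, Y -5358147 m, Z 3412068 m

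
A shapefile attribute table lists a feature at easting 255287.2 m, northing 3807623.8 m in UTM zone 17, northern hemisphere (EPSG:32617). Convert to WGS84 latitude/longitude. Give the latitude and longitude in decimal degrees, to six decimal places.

Zone 17N: λ₀ = -81°, k₀ = 0.9996, false easting 500000 m.
Meridian distance M = (N − FN)/k₀ = 3809147.5 m.
Inverse transverse Mercator on WGS84 gives φ = 34.38109972°, λ = -83.66149957°.

lat 34.381100°, lon -83.661500°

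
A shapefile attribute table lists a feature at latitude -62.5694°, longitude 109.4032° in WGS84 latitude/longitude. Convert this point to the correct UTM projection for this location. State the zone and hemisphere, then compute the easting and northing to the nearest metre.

Longitude 109.4032° lies in the 6° band [108°, 114°), giving zone 49; latitude is south of the equator, so 49S.
Zone 49 central meridian λ₀ = 6×49 − 183 = 111°; Δλ = -1.5968°.
Transverse Mercator on WGS84 with k₀ = 0.9996 gives E = 417935.105 m, N = 3061370.425 m.

Zone 49S: E 417935 m, N 3061370 m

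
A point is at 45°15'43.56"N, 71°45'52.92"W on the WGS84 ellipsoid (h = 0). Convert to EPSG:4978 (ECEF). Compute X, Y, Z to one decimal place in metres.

WGS84: a = 6378137 m, e² = 0.006694380; N(φ) = a/√(1−e²sin²φ) = 6388936.444 m.
X = (N+h)·cosφ·cosλ = 1407185.281 m; Y = (N+h)·cosφ·sinλ = -4271107.823 m; Z = (N(1−e²)+h)·sinφ = 4507898.052 m.

X 1407185.3 m, Y -4271107.8 m, Z 4507898.1 m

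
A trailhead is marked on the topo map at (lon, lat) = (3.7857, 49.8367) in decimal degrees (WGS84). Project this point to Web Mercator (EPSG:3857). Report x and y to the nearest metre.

x 421422 m, y 6418043 m

Web Mercator is spherical with R = a = 6378137 m.
x = R·λ = 6378137 × 0.066072929 = 421422.196 m.
y = R·ln tan(π/4 + φ/2) = 6378137 × 1.006256692 = 6418043.041 m.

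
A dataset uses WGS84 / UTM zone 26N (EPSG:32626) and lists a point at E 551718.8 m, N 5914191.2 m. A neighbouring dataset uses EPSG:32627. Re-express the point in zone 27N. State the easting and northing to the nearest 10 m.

E 152690 m, N 5926630 m

UTM 26N → geographic: φ = 53.37429975°, λ = -26.22260055°.
UTM 27N (λ₀ = -21°) forward: E = 152686.833 m, N = 5926628.352 m.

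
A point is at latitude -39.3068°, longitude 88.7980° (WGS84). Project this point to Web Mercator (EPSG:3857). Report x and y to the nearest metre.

x 9884948 m, y -4765714 m

Web Mercator is spherical with R = a = 6378137 m.
x = R·λ = 6378137 × 1.549817469 = 9884948.143 m.
y = R·ln tan(π/4 + φ/2) = 6378137 × -0.747195271 = -4765713.806 m.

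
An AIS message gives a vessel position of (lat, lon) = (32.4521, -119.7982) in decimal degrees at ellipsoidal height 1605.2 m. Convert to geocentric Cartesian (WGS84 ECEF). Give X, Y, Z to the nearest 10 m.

X -2677890 m, Y -4676190 m, Z 3403700 m

WGS84: a = 6378137 m, e² = 0.006694380; N(φ) = a/√(1−e²sin²φ) = 6384292.946 m.
X = (N+h)·cosφ·cosλ = -2677885.976 m; Y = (N+h)·cosφ·sinλ = -4676193.141 m; Z = (N(1−e²)+h)·sinφ = 3403703.324 m.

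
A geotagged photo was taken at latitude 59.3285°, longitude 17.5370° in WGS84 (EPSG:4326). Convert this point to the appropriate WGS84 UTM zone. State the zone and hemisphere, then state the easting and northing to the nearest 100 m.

Longitude 17.5370° lies in the 6° band [12°, 18°), giving zone 33; latitude is north of the equator, so 33N.
Zone 33 central meridian λ₀ = 6×33 − 183 = 15°; Δλ = +2.5370°.
Transverse Mercator on WGS84 with k₀ = 0.9996 gives E = 644343.151 m, N = 6579380.925 m.

Zone 33N: E 644300 m, N 6579400 m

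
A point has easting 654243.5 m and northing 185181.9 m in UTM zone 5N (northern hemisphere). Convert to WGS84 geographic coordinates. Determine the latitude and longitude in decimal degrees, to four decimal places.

lat 1.6749°, lon -151.6134°

Zone 5N: λ₀ = -153°, k₀ = 0.9996, false easting 500000 m.
Meridian distance M = (N − FN)/k₀ = 185256.0 m.
Inverse transverse Mercator on WGS84 gives φ = 1.67490033°, λ = -151.61340015°.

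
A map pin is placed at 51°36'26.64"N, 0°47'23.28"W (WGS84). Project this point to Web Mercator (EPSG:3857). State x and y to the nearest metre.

Web Mercator is spherical with R = a = 6378137 m.
x = R·λ = 6378137 × -0.013784610 = -87920.134 m.
y = R·ln tan(π/4 + φ/2) = 6378137 × 1.055080390 = 6729447.273 m.

x -87920 m, y 6729447 m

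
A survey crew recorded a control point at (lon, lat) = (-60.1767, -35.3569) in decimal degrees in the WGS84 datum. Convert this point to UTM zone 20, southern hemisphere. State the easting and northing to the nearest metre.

E 756542 m, N 6083718 m

Zone 20 central meridian λ₀ = 6×20 − 183 = -63°; Δλ = +2.8233°.
Transverse Mercator on WGS84 with k₀ = 0.9996 gives E = 756541.731 m, N = 6083717.611 m.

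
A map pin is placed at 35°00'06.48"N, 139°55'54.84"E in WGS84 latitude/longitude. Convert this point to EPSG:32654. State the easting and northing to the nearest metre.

Zone 54 central meridian λ₀ = 6×54 − 183 = 141°; Δλ = -1.0681°.
Transverse Mercator on WGS84 with k₀ = 0.9996 gives E = 402534.295 m, N = 3873763.814 m.

E 402534 m, N 3873764 m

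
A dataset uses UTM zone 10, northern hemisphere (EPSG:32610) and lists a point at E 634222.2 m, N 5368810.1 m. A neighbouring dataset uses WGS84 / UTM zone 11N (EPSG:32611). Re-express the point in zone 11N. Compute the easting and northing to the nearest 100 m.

UTM 10N → geographic: φ = 48.45810035°, λ = -121.18449941°.
UTM 11N (λ₀ = -117°) forward: E = 190661.610 m, N = 5375680.047 m.

E 190700 m, N 5375700 m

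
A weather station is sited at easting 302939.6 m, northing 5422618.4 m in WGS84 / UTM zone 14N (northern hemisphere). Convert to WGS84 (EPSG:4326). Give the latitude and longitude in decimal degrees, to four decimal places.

lat 48.9251°, lon -101.6903°

Zone 14N: λ₀ = -99°, k₀ = 0.9996, false easting 500000 m.
Meridian distance M = (N − FN)/k₀ = 5424788.3 m.
Inverse transverse Mercator on WGS84 gives φ = 48.92509991°, λ = -101.69030002°.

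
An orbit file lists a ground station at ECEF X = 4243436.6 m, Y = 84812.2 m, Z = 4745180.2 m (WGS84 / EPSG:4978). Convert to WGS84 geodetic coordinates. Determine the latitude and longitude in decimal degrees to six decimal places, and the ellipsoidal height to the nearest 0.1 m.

λ = atan2(Y, X) = 1.14499984°; p = √(X²+Y²) = 4244284.1 m.
Bowring's method on WGS84 (a = 6378137 m, b = 6356752.314 m) gives φ = 48.38039972°, h = 141.020 m.

lat 48.380400°, lon 1.145000°, h 141.0 m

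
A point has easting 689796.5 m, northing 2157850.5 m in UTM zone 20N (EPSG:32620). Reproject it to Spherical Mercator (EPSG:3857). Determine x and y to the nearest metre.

x -6811795 m, y 2214636 m

Unproject from UTM 20N (λ₀ = -63°) → φ = 19.50630040°, λ = -61.19139996°.
Web Mercator (R = 6378137 m): x = -6811795.484 m, y = 2214636.232 m.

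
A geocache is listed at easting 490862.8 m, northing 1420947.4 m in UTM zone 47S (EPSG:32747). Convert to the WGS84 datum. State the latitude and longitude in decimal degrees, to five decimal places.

Zone 47S: λ₀ = 99°, k₀ = 0.9996, false easting 500000 m, false northing 10000000 m.
Meridian distance M = (N − FN)/k₀ = -8582485.6 m.
Inverse transverse Mercator on WGS84 gives φ = -77.28899995°, λ = 98.62800087°.

lat -77.28900°, lon 98.62800°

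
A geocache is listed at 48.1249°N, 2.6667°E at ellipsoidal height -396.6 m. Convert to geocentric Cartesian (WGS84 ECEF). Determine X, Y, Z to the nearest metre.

X 4260504 m, Y 198439 m, Z 4725863 m

WGS84: a = 6378137 m, e² = 0.006694380; N(φ) = a/√(1−e²sin²φ) = 6390006.523 m.
X = (N+h)·cosφ·cosλ = 4260503.517 m; Y = (N+h)·cosφ·sinλ = 198438.625 m; Z = (N(1−e²)+h)·sinφ = 4725862.532 m.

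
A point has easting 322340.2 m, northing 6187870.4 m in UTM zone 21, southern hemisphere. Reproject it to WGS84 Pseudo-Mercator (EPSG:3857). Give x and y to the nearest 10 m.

x -6560460 m, y -4087420 m

Unproject from UTM 21S (λ₀ = -57°) → φ = -34.43540043°, λ = -58.93359973°.
Web Mercator (R = 6378137 m): x = -6560458.313 m, y = -4087416.580 m.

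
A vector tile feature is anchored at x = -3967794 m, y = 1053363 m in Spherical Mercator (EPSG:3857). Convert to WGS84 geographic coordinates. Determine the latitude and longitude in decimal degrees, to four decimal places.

R = 6378137 m. λ = x/R = -35.64329994°.
φ = 2·arctan(exp(y/R)) − 90° = 2·arctan(1.17957) − 90° = 9.41979643°.

lat 9.4198°, lon -35.6433°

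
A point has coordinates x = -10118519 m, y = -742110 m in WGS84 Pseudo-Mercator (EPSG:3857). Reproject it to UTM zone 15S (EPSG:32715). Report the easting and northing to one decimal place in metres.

Web Mercator inverse (R = 6378137 m) → φ = -6.65149664°, λ = -90.89620270°.
UTM 15S forward: E = 732585.905 m, N = 9264281.923 m.

E 732585.9 m, N 9264281.9 m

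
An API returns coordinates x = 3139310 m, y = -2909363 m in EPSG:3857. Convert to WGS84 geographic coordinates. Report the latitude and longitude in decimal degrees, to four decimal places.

R = 6378137 m. λ = x/R = 28.20090155°.
φ = 2·arctan(exp(y/R)) − 90° = 2·arctan(0.63372) − 90° = -25.27339839°.

lat -25.2734°, lon 28.2009°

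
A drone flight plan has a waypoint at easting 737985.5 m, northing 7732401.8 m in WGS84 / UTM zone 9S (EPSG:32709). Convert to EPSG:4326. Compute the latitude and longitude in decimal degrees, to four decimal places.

Zone 9S: λ₀ = -129°, k₀ = 0.9996, false easting 500000 m, false northing 10000000 m.
Meridian distance M = (N − FN)/k₀ = -2268505.6 m.
Inverse transverse Mercator on WGS84 gives φ = -20.49209993°, λ = -126.71820021°.

lat -20.4921°, lon -126.7182°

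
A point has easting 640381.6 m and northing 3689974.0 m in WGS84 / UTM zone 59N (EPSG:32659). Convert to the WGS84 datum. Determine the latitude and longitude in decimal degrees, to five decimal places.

Zone 59N: λ₀ = 171°, k₀ = 0.9996, false easting 500000 m.
Meridian distance M = (N − FN)/k₀ = 3691450.6 m.
Inverse transverse Mercator on WGS84 gives φ = 33.33979961°, λ = 172.50849989°.

lat 33.33980°, lon 172.50850°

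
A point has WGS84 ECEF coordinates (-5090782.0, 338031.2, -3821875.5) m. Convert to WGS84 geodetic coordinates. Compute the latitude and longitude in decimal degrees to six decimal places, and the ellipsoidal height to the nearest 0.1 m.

lat -37.021400°, lon 176.201100°, h 4294.7 m

λ = atan2(Y, X) = 176.20110000°; p = √(X²+Y²) = 5101992.4 m.
Bowring's method on WGS84 (a = 6378137 m, b = 6356752.314 m) gives φ = -37.02140024°, h = 4294.682 m.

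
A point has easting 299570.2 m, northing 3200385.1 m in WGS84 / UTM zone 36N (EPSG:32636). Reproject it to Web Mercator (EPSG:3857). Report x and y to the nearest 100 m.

x 3444700 m, y 3364900 m

Unproject from UTM 36N (λ₀ = 33°) → φ = 28.91569956°, λ = 30.94410047°.
Web Mercator (R = 6378137 m): x = 3444681.507 m, y = 3364920.847 m.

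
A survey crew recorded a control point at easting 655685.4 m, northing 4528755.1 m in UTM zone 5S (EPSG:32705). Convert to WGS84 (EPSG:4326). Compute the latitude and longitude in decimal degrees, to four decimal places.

Zone 5S: λ₀ = -153°, k₀ = 0.9996, false easting 500000 m, false northing 10000000 m.
Meridian distance M = (N − FN)/k₀ = -5473434.3 m.
Inverse transverse Mercator on WGS84 gives φ = -49.37399969°, λ = -150.85529981°.

lat -49.3740°, lon -150.8553°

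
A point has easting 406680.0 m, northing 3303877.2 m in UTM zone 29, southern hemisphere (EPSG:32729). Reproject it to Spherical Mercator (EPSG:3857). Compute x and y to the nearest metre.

Unproject from UTM 29S (λ₀ = -9°) → φ = -60.39069989°, λ = -10.69319941°.
Web Mercator (R = 6378137 m): x = -1190361.513 m, y = -8487241.365 m.

x -1190362 m, y -8487241 m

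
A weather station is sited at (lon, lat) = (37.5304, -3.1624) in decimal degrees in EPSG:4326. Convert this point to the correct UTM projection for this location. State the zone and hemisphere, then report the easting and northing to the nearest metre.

Longitude 37.5304° lies in the 6° band [36°, 42°), giving zone 37; latitude is south of the equator, so 37S.
Zone 37 central meridian λ₀ = 6×37 − 183 = 39°; Δλ = -1.4696°.
Transverse Mercator on WGS84 with k₀ = 0.9996 gives E = 336699.760 m, N = 9650340.668 m.

Zone 37S: E 336700 m, N 9650341 m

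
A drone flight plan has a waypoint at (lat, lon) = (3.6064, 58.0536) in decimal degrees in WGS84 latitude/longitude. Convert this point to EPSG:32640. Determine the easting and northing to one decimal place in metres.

Zone 40 central meridian λ₀ = 6×40 − 183 = 57°; Δλ = +1.0536°.
Transverse Mercator on WGS84 with k₀ = 0.9996 gives E = 617015.269 m, N = 398688.521 m.

E 617015.3 m, N 398688.5 m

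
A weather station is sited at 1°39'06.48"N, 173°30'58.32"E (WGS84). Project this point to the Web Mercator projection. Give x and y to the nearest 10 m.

Web Mercator is spherical with R = a = 6378137 m.
x = R·λ = 6378137 × 3.028428996 = 19315735.028 m.
y = R·ln tan(π/4 + φ/2) = 6378137 × 0.028833343 = 183903.011 m.

x 19315740 m, y 183900 m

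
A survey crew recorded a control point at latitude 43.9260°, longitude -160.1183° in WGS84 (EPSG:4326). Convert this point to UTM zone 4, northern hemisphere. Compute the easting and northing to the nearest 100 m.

E 410200 m, N 4864300 m

Zone 4 central meridian λ₀ = 6×4 − 183 = -159°; Δλ = -1.1183°.
Transverse Mercator on WGS84 with k₀ = 0.9996 gives E = 410229.707 m, N = 4864261.671 m.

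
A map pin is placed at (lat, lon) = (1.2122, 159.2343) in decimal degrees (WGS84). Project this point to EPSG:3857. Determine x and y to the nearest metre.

Web Mercator is spherical with R = a = 6378137 m.
x = R·λ = 6378137 × 2.779162817 = 17725881.193 m.
y = R·ln tan(π/4 + φ/2) = 6378137 × 0.021158460 = 134951.555 m.

x 17725881 m, y 134952 m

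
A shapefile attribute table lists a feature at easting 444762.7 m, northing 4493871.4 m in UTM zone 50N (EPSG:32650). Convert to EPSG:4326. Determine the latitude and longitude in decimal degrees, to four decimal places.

lat 40.5938°, lon 116.3472°

Zone 50N: λ₀ = 117°, k₀ = 0.9996, false easting 500000 m.
Meridian distance M = (N − FN)/k₀ = 4495669.7 m.
Inverse transverse Mercator on WGS84 gives φ = 40.59380035°, λ = 116.34720036°.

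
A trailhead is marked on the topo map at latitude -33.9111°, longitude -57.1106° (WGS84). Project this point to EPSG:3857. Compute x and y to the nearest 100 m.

Web Mercator is spherical with R = a = 6378137 m.
x = R·λ = 6378137 × -0.996768008 = -6357522.911 m.
y = R·ln tan(π/4 + φ/2) = 6378137 × -0.629787533 = -4016871.165 m.

x -6357500 m, y -4016900 m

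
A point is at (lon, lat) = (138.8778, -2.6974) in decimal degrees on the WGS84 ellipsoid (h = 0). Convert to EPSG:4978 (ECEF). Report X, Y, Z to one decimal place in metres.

X -4799417.6 m, Y 4190074.7 m, Z -298155.1 m

WGS84: a = 6378137 m, e² = 0.006694380; N(φ) = a/√(1−e²sin²φ) = 6378184.283 m.
X = (N+h)·cosφ·cosλ = -4799417.648 m; Y = (N+h)·cosφ·sinλ = 4190074.731 m; Z = (N(1−e²)+h)·sinφ = -298155.096 m.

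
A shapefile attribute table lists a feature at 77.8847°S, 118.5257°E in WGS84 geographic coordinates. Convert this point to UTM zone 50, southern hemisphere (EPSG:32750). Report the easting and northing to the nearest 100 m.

Zone 50 central meridian λ₀ = 6×50 − 183 = 117°; Δλ = +1.5257°.
Transverse Mercator on WGS84 with k₀ = 0.9996 gives E = 535742.444 m, N = 1354032.588 m.

E 535700 m, N 1354000 m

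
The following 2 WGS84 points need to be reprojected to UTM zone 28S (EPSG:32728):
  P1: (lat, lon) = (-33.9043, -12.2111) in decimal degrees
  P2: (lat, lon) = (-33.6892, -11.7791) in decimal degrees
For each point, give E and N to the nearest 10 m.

P1: E 757880 m, N 6244950 m; P2: E 798580 m, N 6267650 m

UTM zone 28S: λ₀ = -15°, k₀ = 0.9996.
P1 (-33.9043°, -12.2111°) → (757876.095, 6244952.439) m.
P2 (-33.6892°, -11.7791°) → (798582.980, 6267645.888) m.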